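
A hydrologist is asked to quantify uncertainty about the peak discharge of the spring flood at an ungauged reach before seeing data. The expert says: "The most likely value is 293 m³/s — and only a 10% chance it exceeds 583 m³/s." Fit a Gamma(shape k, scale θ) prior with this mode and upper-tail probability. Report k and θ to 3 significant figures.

k ≈ 5.05, θ ≈ 72.4

Gamma(k,θ) with k>1 has mode (k−1)θ, so θ = 293/(k−1).
Need P(X < 583) = 0.9 with θ tied to k this way. Start at k = 2, θ = 293: P(X<583) ≈ 0.591.
Too low — raise k to concentrate. Iterating converges to k ≈ 5.05.
Then θ = 293/(5.05−1) ≈ 72.4.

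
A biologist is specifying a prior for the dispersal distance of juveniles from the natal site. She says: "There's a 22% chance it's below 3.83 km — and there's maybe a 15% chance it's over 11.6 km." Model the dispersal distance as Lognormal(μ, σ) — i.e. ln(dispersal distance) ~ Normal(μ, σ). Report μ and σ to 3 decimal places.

μ ≈ 1.816, σ ≈ 0.613

If T ~ Lognormal(μ,σ) then ln T ~ Normal(μ,σ), so the p-quantile of ln T is μ + z_p·σ.
ln(3.83) = 1.343 and ln(11.6) = 2.451; z_{0.22} = -0.7722, z_{0.85} = 1.036.
σ = (2.451 − 1.343)/(1.036 − (-0.7722)) = 0.613.
μ = 1.343 − (-0.7722)·0.613 = 1.816.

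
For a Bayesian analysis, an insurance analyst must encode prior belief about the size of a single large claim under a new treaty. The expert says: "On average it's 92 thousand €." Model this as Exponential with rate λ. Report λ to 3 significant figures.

λ ≈ 0.0109

Exponential mean = 1/λ, so λ = 1/92.0 = 0.0109.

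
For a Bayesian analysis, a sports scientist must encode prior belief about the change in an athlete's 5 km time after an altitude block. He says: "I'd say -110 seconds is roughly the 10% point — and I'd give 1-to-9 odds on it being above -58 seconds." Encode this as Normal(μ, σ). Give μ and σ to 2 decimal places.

For Normal(μ,σ), the p-quantile is μ + z_p·σ. Here z_{0.1} = -1.282, z_{0.9} = 1.282.
So -110 = μ − 1.282σ and -58 = μ + 1.282σ.
Subtracting: σ = (-58 − -110)/(1.282 − (-1.282)) = 20.29.
Then μ = -110 − (-1.282)·20.29 = -84.00.

μ = -84.00, σ = 20.29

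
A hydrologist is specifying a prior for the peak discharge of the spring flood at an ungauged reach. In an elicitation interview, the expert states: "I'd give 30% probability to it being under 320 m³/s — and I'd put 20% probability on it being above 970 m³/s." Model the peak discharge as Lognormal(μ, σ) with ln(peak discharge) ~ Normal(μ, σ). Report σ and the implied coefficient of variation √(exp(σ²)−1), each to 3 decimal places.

σ ≈ 0.812, CV ≈ 0.966

If T ~ Lognormal(μ,σ) then ln T ~ Normal(μ,σ), so the p-quantile of ln T is μ + z_p·σ.
ln(320) = 5.768 and ln(970) = 6.877; z_{0.3} = -0.5244, z_{0.8} = 0.8416.
σ = (6.877 − 5.768)/(0.8416 − (-0.5244)) = 0.812.
μ = 5.768 − (-0.5244)·0.812 = 6.194.
CV = √(exp(σ²)−1) = √(exp(0.6591)−1) = 0.966.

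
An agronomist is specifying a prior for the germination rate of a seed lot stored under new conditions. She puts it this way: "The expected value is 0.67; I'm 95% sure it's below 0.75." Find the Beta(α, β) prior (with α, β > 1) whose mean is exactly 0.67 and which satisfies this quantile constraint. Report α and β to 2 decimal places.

α ≈ 58.62, β ≈ 28.87

With mean 0.67 fixed, write α = 0.67s, β = 0.33s where s = α+β.
Need P(θ < 0.75) = 0.95 under Beta(0.67s, 0.33s). Normal approximation: (q−m)/√(m(1−m)/s) ≈ z_{0.95} = 1.64, so s ≈ 0.67·0.33·(1.64)²/(0.75−0.67)² = 93.5.
At s = 93.5: P(θ<0.75) ≈ 0.956. Adjusting to match 0.95 gives s ≈ 87.50.
So α = 0.67·87.50 ≈ 58.62, β = 0.33·87.50 ≈ 28.87.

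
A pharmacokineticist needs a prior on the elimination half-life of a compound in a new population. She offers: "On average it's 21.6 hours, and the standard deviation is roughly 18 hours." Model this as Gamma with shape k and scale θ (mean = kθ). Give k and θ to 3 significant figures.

For Gamma(k, scale θ): mean = kθ, variance = kθ², so CV = 1/√k.
CV = SD/mean = 18/21.6 = 0.8333, hence k = 1/CV² = 1.44.
Then θ = mean/k = 21.6/1.44 = 15.

k ≈ 1.44, θ ≈ 15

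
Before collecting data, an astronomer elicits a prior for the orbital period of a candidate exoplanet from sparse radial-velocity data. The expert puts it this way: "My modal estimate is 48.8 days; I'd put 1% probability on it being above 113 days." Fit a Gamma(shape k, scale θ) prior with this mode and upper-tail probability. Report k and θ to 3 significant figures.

Gamma(k,θ) with k>1 has mode (k−1)θ, so θ = 48.8/(k−1).
Need P(X < 113) = 0.99 with θ tied to k this way. Start at k = 2, θ = 48.8: P(X<113) ≈ 0.673.
Too low — raise k to concentrate. Iterating converges to k ≈ 7.77.
Then θ = 48.8/(7.77−1) ≈ 7.21.

k ≈ 7.77, θ ≈ 7.21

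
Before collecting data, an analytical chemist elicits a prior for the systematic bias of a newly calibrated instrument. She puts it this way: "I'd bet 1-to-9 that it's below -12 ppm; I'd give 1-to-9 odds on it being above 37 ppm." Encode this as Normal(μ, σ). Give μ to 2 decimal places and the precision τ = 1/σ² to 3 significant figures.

μ = 12.50, τ = 0.00274

The p-quantile of Normal(μ,σ) is μ + z_p·σ, with z_{0.1} = -1.282 and z_{0.9} = 1.282.
Eliminate σ: μ = (z₂·x₁ − z₁·x₂)/(z₂ − z₁) = (1.282·-12 − (-1.282)·37)/2.563 = 12.50.
Then σ = (x₂ − x₁)/(z₂ − z₁) = (37 − -12)/2.563 = 19.12.
Precision τ = 1/σ² = 1/19.12² = 0.00274.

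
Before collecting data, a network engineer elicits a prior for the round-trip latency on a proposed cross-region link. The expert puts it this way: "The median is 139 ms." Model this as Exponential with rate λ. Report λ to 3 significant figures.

λ ≈ 0.00499

Exponential median = ln 2 / λ, so λ = ln 2 / 139.0 = 0.00499.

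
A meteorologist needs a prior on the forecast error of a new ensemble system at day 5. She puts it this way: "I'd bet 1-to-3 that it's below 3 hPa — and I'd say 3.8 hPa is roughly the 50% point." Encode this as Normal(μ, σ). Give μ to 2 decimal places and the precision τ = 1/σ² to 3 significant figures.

For Normal(μ,σ), the p-quantile is μ + z_p·σ. Here z_{0.25} = -0.6745, z_{0.5} = 0.
So 3 = μ − 0.6745σ and 3.8 = μ + 0σ.
Subtracting: σ = (3.8 − 3)/(0 − (-0.6745)) = 1.19.
Then μ = 3 − (-0.6745)·1.19 = 3.80.
Precision τ = 1/σ² = 1/1.186² = 0.711.

μ = 3.80, τ = 0.711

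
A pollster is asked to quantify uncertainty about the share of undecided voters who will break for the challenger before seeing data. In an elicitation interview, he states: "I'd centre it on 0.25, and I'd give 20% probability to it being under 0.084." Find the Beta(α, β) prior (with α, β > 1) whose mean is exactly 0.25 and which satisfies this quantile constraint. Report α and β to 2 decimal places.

With mean 0.25 fixed, write α = 0.25s, β = 0.75s where s = α+β.
Need P(θ < 0.084) = 0.2 under Beta(0.25s, 0.75s). Normal approximation: (q−m)/√(m(1−m)/s) ≈ z_{0.2} = -0.842, so s ≈ 0.25·0.75·(-0.842)²/(0.084−0.25)² = 4.8.
At s = 4.8: P(θ<0.084) ≈ 0.197. Adjusting to match 0.2 gives s ≈ 4.74.
So α = 0.25·4.74 ≈ 1.18, β = 0.75·4.74 ≈ 3.55.

α ≈ 1.18, β ≈ 3.55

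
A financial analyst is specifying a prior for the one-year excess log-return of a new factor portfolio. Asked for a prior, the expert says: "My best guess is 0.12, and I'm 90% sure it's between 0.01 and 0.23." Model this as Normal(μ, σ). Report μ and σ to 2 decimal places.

A symmetric 90% interval runs μ ± z·σ with z = 1.645.
Half-width = 0.11, so σ = 0.11/1.645 = 0.07.
μ is the stated best guess, 0.12.

μ = 0.12, σ = 0.07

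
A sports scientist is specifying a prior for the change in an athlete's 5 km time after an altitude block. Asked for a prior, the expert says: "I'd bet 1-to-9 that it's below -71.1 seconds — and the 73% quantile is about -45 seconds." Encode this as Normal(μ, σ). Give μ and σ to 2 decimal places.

The p-quantile of Normal(μ,σ) is μ + z_p·σ, with z_{0.1} = -1.282 and z_{0.73} = 0.6128.
Eliminate σ: μ = (z₂·x₁ − z₁·x₂)/(z₂ − z₁) = (0.6128·-71.1 − (-1.282)·-45)/1.894 = -53.44.
Then σ = (x₂ − x₁)/(z₂ − z₁) = (-45 − -71.1)/1.894 = 13.78.

μ = -53.44, σ = 13.78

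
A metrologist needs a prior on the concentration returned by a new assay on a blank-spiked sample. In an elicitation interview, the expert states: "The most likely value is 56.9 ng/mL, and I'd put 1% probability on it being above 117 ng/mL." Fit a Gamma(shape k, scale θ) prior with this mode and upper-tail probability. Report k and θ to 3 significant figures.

Gamma(k,θ) with k>1 has mode (k−1)θ, so θ = 56.9/(k−1).
Need P(X < 117) = 0.99 with θ tied to k this way. Start at k = 2, θ = 56.9: P(X<117) ≈ 0.609.
Too low — raise k to concentrate. Iterating converges to k ≈ 10.4.
Then θ = 56.9/(10.4−1) ≈ 6.05.

k ≈ 10.4, θ ≈ 6.05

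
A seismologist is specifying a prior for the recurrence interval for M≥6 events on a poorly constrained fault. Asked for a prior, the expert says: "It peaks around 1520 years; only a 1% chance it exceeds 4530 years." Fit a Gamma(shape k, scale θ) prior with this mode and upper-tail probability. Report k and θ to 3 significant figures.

k ≈ 4.78, θ ≈ 402

Gamma(k,θ) with k>1 has mode (k−1)θ, so θ = 1520/(k−1).
Need P(X < 4530) = 0.99 with θ tied to k this way. Start at k = 2, θ = 1520: P(X<4530) ≈ 0.798.
Too low — raise k to concentrate. Iterating converges to k ≈ 4.78.
Then θ = 1520/(4.78−1) ≈ 402.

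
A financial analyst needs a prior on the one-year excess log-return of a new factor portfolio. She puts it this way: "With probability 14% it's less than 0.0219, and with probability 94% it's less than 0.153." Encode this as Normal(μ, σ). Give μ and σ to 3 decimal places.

μ = 0.076, σ = 0.050

The p-quantile of Normal(μ,σ) is μ + z_p·σ, with z_{0.14} = -1.08 and z_{0.94} = 1.555.
Eliminate σ: μ = (z₂·x₁ − z₁·x₂)/(z₂ − z₁) = (1.555·0.0219 − (-1.08)·0.153)/2.635 = 0.076.
Then σ = (x₂ − x₁)/(z₂ − z₁) = (0.153 − 0.0219)/2.635 = 0.050.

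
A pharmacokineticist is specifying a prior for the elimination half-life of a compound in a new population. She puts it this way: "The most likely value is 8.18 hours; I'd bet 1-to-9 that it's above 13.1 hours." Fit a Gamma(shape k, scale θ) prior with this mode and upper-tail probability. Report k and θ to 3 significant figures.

Gamma(k,θ) with k>1 has mode (k−1)θ, so θ = 8.18/(k−1).
Need P(X < 13.1) = 0.9 with θ tied to k this way. Start at k = 2, θ = 8.18: P(X<13.1) ≈ 0.476.
Too low — raise k to concentrate. Iterating converges to k ≈ 9.47.
Then θ = 8.18/(9.47−1) ≈ 0.965.

k ≈ 9.47, θ ≈ 0.965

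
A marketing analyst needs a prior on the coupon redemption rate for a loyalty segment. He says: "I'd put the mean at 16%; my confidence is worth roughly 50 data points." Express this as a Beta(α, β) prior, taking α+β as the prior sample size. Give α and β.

α = 8, β = 42

Under the effective-sample-size interpretation, Beta(α, β) has prior mean α/(α+β) and prior sample size α+β.
So α+β = 50 and α/(α+β) = 0.16, giving α = 0.16·50 = 8 and β = 50 − 8 = 42.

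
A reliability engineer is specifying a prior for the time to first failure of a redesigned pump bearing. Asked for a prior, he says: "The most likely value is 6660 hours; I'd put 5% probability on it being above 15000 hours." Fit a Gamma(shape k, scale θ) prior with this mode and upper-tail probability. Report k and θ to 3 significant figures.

Gamma(k,θ) with k>1 has mode (k−1)θ, so θ = 6660/(k−1).
Need P(X < 15000) = 0.95 with θ tied to k this way. Start at k = 2, θ = 6660: P(X<15000) ≈ 0.658.
Too low — raise k to concentrate. Iterating converges to k ≈ 5.16.
Then θ = 6660/(5.16−1) ≈ 1600.

k ≈ 5.16, θ ≈ 1600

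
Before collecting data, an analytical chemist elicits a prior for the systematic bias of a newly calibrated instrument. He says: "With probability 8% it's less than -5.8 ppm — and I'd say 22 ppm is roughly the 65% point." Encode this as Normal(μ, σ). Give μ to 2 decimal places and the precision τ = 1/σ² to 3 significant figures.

μ = 16.02, τ = 0.00415

The p-quantile of Normal(μ,σ) is μ + z_p·σ, with z_{0.08} = -1.405 and z_{0.65} = 0.3853.
Eliminate σ: μ = (z₂·x₁ − z₁·x₂)/(z₂ − z₁) = (0.3853·-5.8 − (-1.405)·22)/1.79 = 16.02.
Then σ = (x₂ − x₁)/(z₂ − z₁) = (22 − -5.8)/1.79 = 15.53.
Precision τ = 1/σ² = 1/15.53² = 0.00415.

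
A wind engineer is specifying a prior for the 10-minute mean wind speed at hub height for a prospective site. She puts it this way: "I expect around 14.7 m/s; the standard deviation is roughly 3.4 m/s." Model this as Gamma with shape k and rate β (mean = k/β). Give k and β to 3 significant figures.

For Gamma(k, rate β): mean = k/β, variance = k/β², so CV = 1/√k.
CV = SD/mean = 3.4/14.7 = 0.2313, hence k = 1/CV² = 18.7.
Then β = k/mean = 18.7/14.7 = 1.27.

k ≈ 18.7, β ≈ 1.27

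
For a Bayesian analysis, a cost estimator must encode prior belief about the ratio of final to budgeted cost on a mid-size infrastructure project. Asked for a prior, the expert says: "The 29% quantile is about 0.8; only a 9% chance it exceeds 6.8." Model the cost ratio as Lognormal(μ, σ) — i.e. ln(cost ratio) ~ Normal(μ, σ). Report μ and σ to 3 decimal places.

If T ~ Lognormal(μ,σ) then ln T ~ Normal(μ,σ), so the p-quantile of ln T is μ + z_p·σ.
ln(0.8) = -0.2231 and ln(6.8) = 1.917; z_{0.29} = -0.5534, z_{0.91} = 1.341.
σ = (1.917 − -0.2231)/(1.341 − (-0.5534)) = 1.130.
μ = -0.2231 − (-0.5534)·1.130 = 0.402.

μ ≈ 0.402, σ ≈ 1.130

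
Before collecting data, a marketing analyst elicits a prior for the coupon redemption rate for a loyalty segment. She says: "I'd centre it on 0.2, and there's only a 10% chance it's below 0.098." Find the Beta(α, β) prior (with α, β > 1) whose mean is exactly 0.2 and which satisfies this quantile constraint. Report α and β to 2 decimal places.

With mean 0.2 fixed, write α = 0.2s, β = 0.8s where s = α+β.
Need P(θ < 0.098) = 0.1 under Beta(0.2s, 0.8s). Normal approximation: (q−m)/√(m(1−m)/s) ≈ z_{0.1} = -1.28, so s ≈ 0.2·0.8·(-1.28)²/(0.098−0.2)² = 25.3.
At s = 25.3: P(θ<0.098) ≈ 0.078. Adjusting to match 0.1 gives s ≈ 21.31.
So α = 0.2·21.31 ≈ 4.26, β = 0.8·21.31 ≈ 17.05.

α ≈ 4.26, β ≈ 17.05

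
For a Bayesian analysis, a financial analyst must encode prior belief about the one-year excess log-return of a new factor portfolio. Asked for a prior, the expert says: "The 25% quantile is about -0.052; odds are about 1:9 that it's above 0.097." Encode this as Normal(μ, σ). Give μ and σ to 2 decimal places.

μ = -0.00, σ = 0.08

The p-quantile of Normal(μ,σ) is μ + z_p·σ, with z_{0.25} = -0.6745 and z_{0.9} = 1.282.
Eliminate σ: μ = (z₂·x₁ − z₁·x₂)/(z₂ − z₁) = (1.282·-0.052 − (-0.6745)·0.097)/1.956 = -0.00.
Then σ = (x₂ − x₁)/(z₂ − z₁) = (0.097 − -0.052)/1.956 = 0.08.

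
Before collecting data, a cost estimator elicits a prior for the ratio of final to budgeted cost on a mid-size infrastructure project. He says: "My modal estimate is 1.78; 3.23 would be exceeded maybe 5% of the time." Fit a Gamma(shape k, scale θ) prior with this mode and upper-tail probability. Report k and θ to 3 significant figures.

Gamma(k,θ) with k>1 has mode (k−1)θ, so θ = 1.78/(k−1).
Need P(X < 3.23) = 0.95 with θ tied to k this way. Start at k = 2, θ = 1.78: P(X<3.23) ≈ 0.541.
Too low — raise k to concentrate. Iterating converges to k ≈ 8.85.
Then θ = 1.78/(8.85−1) ≈ 0.227.

k ≈ 8.85, θ ≈ 0.227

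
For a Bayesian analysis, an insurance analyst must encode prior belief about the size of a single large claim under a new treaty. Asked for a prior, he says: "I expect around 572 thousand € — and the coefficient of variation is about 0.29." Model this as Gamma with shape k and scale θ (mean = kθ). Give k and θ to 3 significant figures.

For Gamma(k, scale θ): mean = kθ, variance = kθ², so CV = 1/√k.
CV = 0.29, hence k = 1/CV² = 11.9.
Then θ = mean/k = 572/11.9 = 48.1.

k ≈ 11.9, θ ≈ 48.1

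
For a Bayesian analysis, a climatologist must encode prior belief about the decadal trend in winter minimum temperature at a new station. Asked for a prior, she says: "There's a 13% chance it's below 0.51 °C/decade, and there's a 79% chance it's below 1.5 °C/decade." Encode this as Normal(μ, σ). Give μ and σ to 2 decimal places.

μ = 1.09, σ = 0.51

For Normal(μ,σ), the p-quantile is μ + z_p·σ. Here z_{0.13} = -1.126, z_{0.79} = 0.8064.
So 0.51 = μ − 1.126σ and 1.5 = μ + 0.8064σ.
Subtracting: σ = (1.5 − 0.51)/(0.8064 − (-1.126)) = 0.51.
Then μ = 0.51 − (-1.126)·0.51 = 1.09.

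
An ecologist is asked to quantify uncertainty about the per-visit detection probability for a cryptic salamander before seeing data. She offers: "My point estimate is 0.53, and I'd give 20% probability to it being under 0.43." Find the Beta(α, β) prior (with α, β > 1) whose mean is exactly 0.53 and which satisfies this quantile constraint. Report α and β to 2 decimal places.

With mean 0.53 fixed, write α = 0.53s, β = 0.47s where s = α+β.
Need P(θ < 0.43) = 0.2 under Beta(0.53s, 0.47s). Normal approximation: (q−m)/√(m(1−m)/s) ≈ z_{0.2} = -0.842, so s ≈ 0.53·0.47·(-0.842)²/(0.43−0.53)² = 17.6.
At s = 17.6: P(θ<0.43) ≈ 0.200. Adjusting to match 0.2 gives s ≈ 17.67.
So α = 0.53·17.67 ≈ 9.36, β = 0.47·17.67 ≈ 8.30.

α ≈ 9.36, β ≈ 8.30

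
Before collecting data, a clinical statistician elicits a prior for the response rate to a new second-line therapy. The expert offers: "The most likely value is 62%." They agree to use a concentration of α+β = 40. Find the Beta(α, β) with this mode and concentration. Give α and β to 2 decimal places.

For α,β > 1 the Beta mode is (α−1)/(α+β−2). With α+β = 40, the mode is (α−1)/38.
Set (α−1)/38 = 0.62 → α = 1 + 0.62·38 = 24.56.
β = 40 − α = 15.44.

α = 24.56, β = 15.44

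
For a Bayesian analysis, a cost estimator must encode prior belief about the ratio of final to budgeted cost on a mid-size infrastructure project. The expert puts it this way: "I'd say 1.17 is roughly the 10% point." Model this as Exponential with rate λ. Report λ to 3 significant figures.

P(T < 1.17) = 1 − e^(−λ·1.17) = 0.1, so λ = −ln(1−0.1)/1.17 = −ln(0.9)/1.17 = 0.0901.

λ ≈ 0.0901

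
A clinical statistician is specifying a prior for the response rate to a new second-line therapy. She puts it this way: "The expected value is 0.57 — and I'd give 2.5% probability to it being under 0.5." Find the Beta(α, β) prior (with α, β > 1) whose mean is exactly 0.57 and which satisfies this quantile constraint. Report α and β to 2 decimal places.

α ≈ 110.87, β ≈ 83.64

With mean 0.57 fixed, write α = 0.57s, β = 0.43s where s = α+β.
Need P(θ < 0.5) = 0.025 under Beta(0.57s, 0.43s). Normal approximation: (q−m)/√(m(1−m)/s) ≈ z_{0.025} = -1.96, so s ≈ 0.57·0.43·(-1.96)²/(0.5−0.57)² = 192.2.
At s = 192.2: P(θ<0.5) ≈ 0.026. Adjusting to match 0.025 gives s ≈ 194.51.
So α = 0.57·194.51 ≈ 110.87, β = 0.43·194.51 ≈ 83.64.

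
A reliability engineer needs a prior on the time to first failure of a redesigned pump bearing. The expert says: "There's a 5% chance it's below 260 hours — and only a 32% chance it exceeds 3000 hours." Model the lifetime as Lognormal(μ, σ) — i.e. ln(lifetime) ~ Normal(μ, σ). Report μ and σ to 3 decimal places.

If T ~ Lognormal(μ,σ) then ln T ~ Normal(μ,σ), so the p-quantile of ln T is μ + z_p·σ.
ln(260) = 5.561 and ln(3000) = 8.006; z_{0.05} = -1.645, z_{0.68} = 0.4677.
σ = (8.006 − 5.561)/(0.4677 − (-1.645)) = 1.158.
μ = 5.561 − (-1.645)·1.158 = 7.465.

μ ≈ 7.465, σ ≈ 1.158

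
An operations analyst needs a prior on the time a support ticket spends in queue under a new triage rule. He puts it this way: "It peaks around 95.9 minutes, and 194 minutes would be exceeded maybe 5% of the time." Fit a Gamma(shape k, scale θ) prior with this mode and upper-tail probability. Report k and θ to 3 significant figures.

k ≈ 6.58, θ ≈ 17.2

Gamma(k,θ) with k>1 has mode (k−1)θ, so θ = 95.9/(k−1).
Need P(X < 194) = 0.95 with θ tied to k this way. Start at k = 2, θ = 95.9: P(X<194) ≈ 0.600.
Too low — raise k to concentrate. Iterating converges to k ≈ 6.58.
Then θ = 95.9/(6.58−1) ≈ 17.2.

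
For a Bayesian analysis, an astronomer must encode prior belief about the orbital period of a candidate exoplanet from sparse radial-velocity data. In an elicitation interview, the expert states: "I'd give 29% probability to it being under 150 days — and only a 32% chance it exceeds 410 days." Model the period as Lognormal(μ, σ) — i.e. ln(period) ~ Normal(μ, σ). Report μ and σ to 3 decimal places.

μ ≈ 5.556, σ ≈ 0.985

If T ~ Lognormal(μ,σ) then ln T ~ Normal(μ,σ), so the p-quantile of ln T is μ + z_p·σ.
ln(150) = 5.011 and ln(410) = 6.016; z_{0.29} = -0.5534, z_{0.68} = 0.4677.
σ = (6.016 − 5.011)/(0.4677 − (-0.5534)) = 0.985.
μ = 5.011 − (-0.5534)·0.985 = 5.556.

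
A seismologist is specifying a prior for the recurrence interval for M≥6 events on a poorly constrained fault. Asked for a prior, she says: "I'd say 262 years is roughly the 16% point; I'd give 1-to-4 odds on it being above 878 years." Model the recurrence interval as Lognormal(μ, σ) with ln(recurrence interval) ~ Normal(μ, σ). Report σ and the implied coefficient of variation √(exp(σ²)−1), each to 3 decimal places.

σ ≈ 0.659, CV ≈ 0.737

If T ~ Lognormal(μ,σ) then ln T ~ Normal(μ,σ), so the p-quantile of ln T is μ + z_p·σ.
ln(262) = 5.568 and ln(878) = 6.778; z_{0.16} = -0.9945, z_{0.8} = 0.8416.
σ = (6.778 − 5.568)/(0.8416 − (-0.9945)) = 0.659.
μ = 5.568 − (-0.9945)·0.659 = 6.223.
CV = √(exp(σ²)−1) = √(exp(0.4338)−1) = 0.737.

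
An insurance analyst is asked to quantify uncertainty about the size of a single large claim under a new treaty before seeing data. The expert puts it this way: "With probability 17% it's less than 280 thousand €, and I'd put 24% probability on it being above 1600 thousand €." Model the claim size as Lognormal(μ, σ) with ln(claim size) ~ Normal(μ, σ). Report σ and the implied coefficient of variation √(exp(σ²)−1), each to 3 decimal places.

If T ~ Lognormal(μ,σ) then ln T ~ Normal(μ,σ), so the p-quantile of ln T is μ + z_p·σ.
ln(280) = 5.635 and ln(1600) = 7.378; z_{0.17} = -0.9542, z_{0.76} = 0.7063.
σ = (7.378 − 5.635)/(0.7063 − (-0.9542)) = 1.050.
μ = 5.635 − (-0.9542)·1.050 = 6.636.
CV = √(exp(σ²)−1) = √(exp(1.1018)−1) = 1.418.

σ ≈ 1.050, CV ≈ 1.418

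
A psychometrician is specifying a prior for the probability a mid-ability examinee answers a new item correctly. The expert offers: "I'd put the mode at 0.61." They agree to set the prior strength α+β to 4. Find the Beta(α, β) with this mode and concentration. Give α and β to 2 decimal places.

α = 2.22, β = 1.78

For α,β > 1 the Beta mode is (α−1)/(α+β−2). With α+β = 4, the mode is (α−1)/2.
Set (α−1)/2 = 0.61 → α = 1 + 0.61·2 = 2.22.
β = 4 − α = 1.78.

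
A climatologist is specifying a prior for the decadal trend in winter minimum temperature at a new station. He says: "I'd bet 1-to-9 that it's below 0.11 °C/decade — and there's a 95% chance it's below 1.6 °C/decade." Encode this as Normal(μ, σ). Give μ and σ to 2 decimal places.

μ = 0.76, σ = 0.51

For Normal(μ,σ), the p-quantile is μ + z_p·σ. Here z_{0.1} = -1.282, z_{0.95} = 1.645.
So 0.11 = μ − 1.282σ and 1.6 = μ + 1.645σ.
Subtracting: σ = (1.6 − 0.11)/(1.645 − (-1.282)) = 0.51.
Then μ = 0.11 − (-1.282)·0.51 = 0.76.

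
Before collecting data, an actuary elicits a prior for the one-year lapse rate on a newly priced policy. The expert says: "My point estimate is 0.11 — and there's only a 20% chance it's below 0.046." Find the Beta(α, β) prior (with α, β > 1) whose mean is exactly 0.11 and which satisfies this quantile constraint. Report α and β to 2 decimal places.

With mean 0.11 fixed, write α = 0.11s, β = 0.89s where s = α+β.
Need P(θ < 0.046) = 0.2 under Beta(0.11s, 0.89s). Normal approximation: (q−m)/√(m(1−m)/s) ≈ z_{0.2} = -0.842, so s ≈ 0.11·0.89·(-0.842)²/(0.046−0.11)² = 16.9.
At s = 16.9: P(θ<0.046) ≈ 0.199. Adjusting to match 0.2 gives s ≈ 16.81.
So α = 0.11·16.81 ≈ 1.85, β = 0.89·16.81 ≈ 14.96.

α ≈ 1.85, β ≈ 14.96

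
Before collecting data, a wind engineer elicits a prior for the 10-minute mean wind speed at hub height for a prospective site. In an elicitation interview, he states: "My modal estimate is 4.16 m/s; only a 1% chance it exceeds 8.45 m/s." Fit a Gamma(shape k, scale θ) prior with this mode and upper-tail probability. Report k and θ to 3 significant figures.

k ≈ 10.8, θ ≈ 0.427

Gamma(k,θ) with k>1 has mode (k−1)θ, so θ = 4.16/(k−1).
Need P(X < 8.45) = 0.99 with θ tied to k this way. Start at k = 2, θ = 4.16: P(X<8.45) ≈ 0.602.
Too low — raise k to concentrate. Iterating converges to k ≈ 10.8.
Then θ = 4.16/(10.8−1) ≈ 0.427.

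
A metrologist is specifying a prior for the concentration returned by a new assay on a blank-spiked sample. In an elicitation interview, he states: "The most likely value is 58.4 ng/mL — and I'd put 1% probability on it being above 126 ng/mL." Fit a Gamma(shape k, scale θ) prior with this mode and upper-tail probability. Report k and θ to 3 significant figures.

k ≈ 9.19, θ ≈ 7.13

Gamma(k,θ) with k>1 has mode (k−1)θ, so θ = 58.4/(k−1).
Need P(X < 126) = 0.99 with θ tied to k this way. Start at k = 2, θ = 58.4: P(X<126) ≈ 0.635.
Too low — raise k to concentrate. Iterating converges to k ≈ 9.19.
Then θ = 58.4/(9.19−1) ≈ 7.13.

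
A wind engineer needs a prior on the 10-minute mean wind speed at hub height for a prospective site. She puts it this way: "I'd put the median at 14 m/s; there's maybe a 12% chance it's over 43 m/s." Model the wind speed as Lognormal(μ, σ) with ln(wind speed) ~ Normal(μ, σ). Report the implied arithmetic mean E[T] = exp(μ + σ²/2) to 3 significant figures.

E[T] ≈ 22.1 m/s

If T ~ Lognormal(μ,σ) then ln T ~ Normal(μ,σ), so the p-quantile of ln T is μ + z_p·σ.
ln(14) = 2.639 and ln(43) = 3.761; z_{0.5} = 0, z_{0.88} = 1.175.
σ = (3.761 − 2.639)/(1.175 − (0)) = 0.955.
μ = 2.639 − (0)·0.955 = 2.639.
E[T] = exp(μ + σ²/2) = exp(2.639 + 0.4560) = 22.1 m/s.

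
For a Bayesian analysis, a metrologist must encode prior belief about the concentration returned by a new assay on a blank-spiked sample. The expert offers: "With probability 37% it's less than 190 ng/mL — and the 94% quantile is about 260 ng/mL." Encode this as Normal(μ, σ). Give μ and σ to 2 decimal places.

The p-quantile of Normal(μ,σ) is μ + z_p·σ, with z_{0.37} = -0.3319 and z_{0.94} = 1.555.
Eliminate σ: μ = (z₂·x₁ − z₁·x₂)/(z₂ − z₁) = (1.555·190 − (-0.3319)·260)/1.887 = 202.31.
Then σ = (x₂ − x₁)/(z₂ − z₁) = (260 − 190)/1.887 = 37.10.

μ = 202.31, σ = 37.10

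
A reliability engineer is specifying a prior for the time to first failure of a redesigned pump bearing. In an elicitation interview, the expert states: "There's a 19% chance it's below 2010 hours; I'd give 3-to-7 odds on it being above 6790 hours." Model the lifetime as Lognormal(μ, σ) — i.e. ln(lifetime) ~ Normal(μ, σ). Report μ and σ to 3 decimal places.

If T ~ Lognormal(μ,σ) then ln T ~ Normal(μ,σ), so the p-quantile of ln T is μ + z_p·σ.
ln(2010) = 7.606 and ln(6790) = 8.823; z_{0.19} = -0.8779, z_{0.7} = 0.5244.
σ = (8.823 − 7.606)/(0.5244 − (-0.8779)) = 0.868.
μ = 7.606 − (-0.8779)·0.868 = 8.368.

μ ≈ 8.368, σ ≈ 0.868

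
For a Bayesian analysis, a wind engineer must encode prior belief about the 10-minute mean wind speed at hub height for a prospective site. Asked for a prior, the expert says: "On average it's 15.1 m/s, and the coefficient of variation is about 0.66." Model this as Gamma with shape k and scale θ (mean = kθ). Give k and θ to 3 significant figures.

k ≈ 2.3, θ ≈ 6.58

For Gamma(k, scale θ): mean = kθ, variance = kθ², so CV = 1/√k.
CV = 0.66, hence k = 1/CV² = 2.3.
Then θ = mean/k = 15.1/2.3 = 6.58.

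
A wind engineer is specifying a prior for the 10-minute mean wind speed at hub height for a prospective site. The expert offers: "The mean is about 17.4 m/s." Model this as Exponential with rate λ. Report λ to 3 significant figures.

Exponential mean = 1/λ, so λ = 1/17.4 = 0.0575.

λ ≈ 0.0575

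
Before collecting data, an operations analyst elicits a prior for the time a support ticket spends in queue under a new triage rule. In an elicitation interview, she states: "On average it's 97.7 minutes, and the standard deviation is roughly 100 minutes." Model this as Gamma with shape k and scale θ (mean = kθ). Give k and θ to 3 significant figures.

For Gamma(k, scale θ): mean = kθ, variance = kθ², so CV = 1/√k.
CV = SD/mean = 100/97.7 = 1.024, hence k = 1/CV² = 0.955.
Then θ = mean/k = 97.7/0.955 = 102.

k ≈ 0.955, θ ≈ 102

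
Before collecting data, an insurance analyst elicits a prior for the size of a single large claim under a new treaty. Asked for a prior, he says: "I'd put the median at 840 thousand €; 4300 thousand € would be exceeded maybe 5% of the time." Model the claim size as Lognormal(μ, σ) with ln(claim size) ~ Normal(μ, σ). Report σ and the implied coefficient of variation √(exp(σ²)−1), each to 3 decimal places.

σ ≈ 0.993, CV ≈ 1.296

If T ~ Lognormal(μ,σ) then ln T ~ Normal(μ,σ), so the p-quantile of ln T is μ + z_p·σ.
ln(840) = 6.733 and ln(4300) = 8.366; z_{0.5} = 0, z_{0.95} = 1.645.
σ = (8.366 − 6.733)/(1.645 − (0)) = 0.993.
μ = 6.733 − (0)·0.993 = 6.733.
CV = √(exp(σ²)−1) = √(exp(0.9856)−1) = 1.296.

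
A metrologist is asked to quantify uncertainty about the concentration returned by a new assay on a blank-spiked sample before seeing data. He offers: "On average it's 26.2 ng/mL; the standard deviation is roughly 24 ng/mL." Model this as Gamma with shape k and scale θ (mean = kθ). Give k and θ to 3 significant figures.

k ≈ 1.19, θ ≈ 22

For Gamma(k, scale θ): mean = kθ, variance = kθ², so CV = 1/√k.
CV = SD/mean = 24/26.2 = 0.916, hence k = 1/CV² = 1.19.
Then θ = mean/k = 26.2/1.19 = 22.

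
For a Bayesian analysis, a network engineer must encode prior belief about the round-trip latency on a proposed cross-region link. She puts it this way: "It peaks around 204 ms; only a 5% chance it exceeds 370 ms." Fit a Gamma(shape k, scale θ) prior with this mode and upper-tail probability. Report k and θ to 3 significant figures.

k ≈ 8.86, θ ≈ 26

Gamma(k,θ) with k>1 has mode (k−1)θ, so θ = 204/(k−1).
Need P(X < 370) = 0.95 with θ tied to k this way. Start at k = 2, θ = 204: P(X<370) ≈ 0.541.
Too low — raise k to concentrate. Iterating converges to k ≈ 8.86.
Then θ = 204/(8.86−1) ≈ 26.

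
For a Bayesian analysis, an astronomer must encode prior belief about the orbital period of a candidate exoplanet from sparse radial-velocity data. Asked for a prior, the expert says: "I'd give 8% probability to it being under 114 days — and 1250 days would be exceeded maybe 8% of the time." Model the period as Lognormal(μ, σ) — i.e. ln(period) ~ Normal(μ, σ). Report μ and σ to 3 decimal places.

μ ≈ 5.934, σ ≈ 0.852

If T ~ Lognormal(μ,σ) then ln T ~ Normal(μ,σ), so the p-quantile of ln T is μ + z_p·σ.
ln(114) = 4.736 and ln(1250) = 7.131; z_{0.08} = -1.405, z_{0.92} = 1.405.
σ = (7.131 − 4.736)/(1.405 − (-1.405)) = 0.852.
μ = 4.736 − (-1.405)·0.852 = 5.934.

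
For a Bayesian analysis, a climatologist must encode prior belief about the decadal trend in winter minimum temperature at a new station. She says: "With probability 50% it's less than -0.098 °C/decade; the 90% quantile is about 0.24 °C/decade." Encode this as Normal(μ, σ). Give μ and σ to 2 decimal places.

The p-quantile of Normal(μ,σ) is μ + z_p·σ, with z_{0.5} = 0 and z_{0.9} = 1.282.
Eliminate σ: μ = (z₂·x₁ − z₁·x₂)/(z₂ − z₁) = (1.282·-0.098 − (0)·0.24)/1.282 = -0.10.
Then σ = (x₂ − x₁)/(z₂ − z₁) = (0.24 − -0.098)/1.282 = 0.26.

μ = -0.10, σ = 0.26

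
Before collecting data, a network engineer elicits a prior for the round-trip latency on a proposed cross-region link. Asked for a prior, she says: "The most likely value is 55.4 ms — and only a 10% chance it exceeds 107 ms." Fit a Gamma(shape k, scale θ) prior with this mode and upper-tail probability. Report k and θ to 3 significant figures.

Gamma(k,θ) with k>1 has mode (k−1)θ, so θ = 55.4/(k−1).
Need P(X < 107) = 0.9 with θ tied to k this way. Start at k = 2, θ = 55.4: P(X<107) ≈ 0.575.
Too low — raise k to concentrate. Iterating converges to k ≈ 5.42.
Then θ = 55.4/(5.42−1) ≈ 12.5.

k ≈ 5.42, θ ≈ 12.5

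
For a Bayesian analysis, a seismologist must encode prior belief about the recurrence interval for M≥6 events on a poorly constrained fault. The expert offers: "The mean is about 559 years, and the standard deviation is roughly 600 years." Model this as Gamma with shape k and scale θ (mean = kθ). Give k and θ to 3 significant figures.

k ≈ 0.868, θ ≈ 644

For Gamma(k, scale θ): mean = kθ, variance = kθ², so CV = 1/√k.
CV = SD/mean = 600/559 = 1.073, hence k = 1/CV² = 0.868.
Then θ = mean/k = 559/0.868 = 644.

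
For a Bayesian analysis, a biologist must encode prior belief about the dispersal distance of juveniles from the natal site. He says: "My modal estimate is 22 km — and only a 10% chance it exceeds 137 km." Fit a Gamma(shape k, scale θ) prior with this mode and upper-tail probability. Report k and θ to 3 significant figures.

k ≈ 1.5, θ ≈ 43.8

Gamma(k,θ) with k>1 has mode (k−1)θ, so θ = 22/(k−1).
Need P(X < 137) = 0.9 with θ tied to k this way. Start at k = 2, θ = 22: P(X<137) ≈ 0.986.
Too high — lower k to spread out. Iterating converges to k ≈ 1.5.
Then θ = 22/(1.5−1) ≈ 43.8.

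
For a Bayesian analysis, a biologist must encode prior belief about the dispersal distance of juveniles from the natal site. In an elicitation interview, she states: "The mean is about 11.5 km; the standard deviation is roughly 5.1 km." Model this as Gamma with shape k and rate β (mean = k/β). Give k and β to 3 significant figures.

For Gamma(k, rate β): mean = k/β, variance = k/β², so CV = 1/√k.
CV = SD/mean = 5.1/11.5 = 0.4435, hence k = 1/CV² = 5.08.
Then β = k/mean = 5.08/11.5 = 0.442.

k ≈ 5.08, β ≈ 0.442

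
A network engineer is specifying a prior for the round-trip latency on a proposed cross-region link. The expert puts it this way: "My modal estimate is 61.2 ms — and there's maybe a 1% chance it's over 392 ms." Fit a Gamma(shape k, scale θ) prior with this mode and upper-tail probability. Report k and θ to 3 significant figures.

k ≈ 2.05, θ ≈ 58.2

Gamma(k,θ) with k>1 has mode (k−1)θ, so θ = 61.2/(k−1).
Need P(X < 392) = 0.99 with θ tied to k this way. Start at k = 2, θ = 61.2: P(X<392) ≈ 0.988.
Too low — raise k to concentrate. Iterating converges to k ≈ 2.05.
Then θ = 61.2/(2.05−1) ≈ 58.2.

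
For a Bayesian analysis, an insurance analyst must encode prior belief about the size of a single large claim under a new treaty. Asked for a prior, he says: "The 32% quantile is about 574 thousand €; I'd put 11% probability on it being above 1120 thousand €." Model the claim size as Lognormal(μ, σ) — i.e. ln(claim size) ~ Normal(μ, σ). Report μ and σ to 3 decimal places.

μ ≈ 6.537, σ ≈ 0.395

If T ~ Lognormal(μ,σ) then ln T ~ Normal(μ,σ), so the p-quantile of ln T is μ + z_p·σ.
ln(574) = 6.353 and ln(1120) = 7.021; z_{0.32} = -0.4677, z_{0.89} = 1.227.
σ = (7.021 − 6.353)/(1.227 − (-0.4677)) = 0.395.
μ = 6.353 − (-0.4677)·0.395 = 6.537.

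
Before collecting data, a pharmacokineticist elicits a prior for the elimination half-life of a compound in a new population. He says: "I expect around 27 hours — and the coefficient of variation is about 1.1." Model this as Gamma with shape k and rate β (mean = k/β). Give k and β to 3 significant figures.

k ≈ 0.826, β ≈ 0.0306

For Gamma(k, rate β): mean = k/β, variance = k/β², so CV = 1/√k.
CV = 1.1, hence k = 1/CV² = 0.826.
Then β = k/mean = 0.826/27 = 0.0306.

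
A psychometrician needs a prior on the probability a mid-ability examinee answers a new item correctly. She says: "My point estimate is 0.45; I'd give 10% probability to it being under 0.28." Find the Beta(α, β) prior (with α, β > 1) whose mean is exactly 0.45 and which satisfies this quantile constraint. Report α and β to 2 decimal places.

With mean 0.45 fixed, write α = 0.45s, β = 0.55s where s = α+β.
Need P(θ < 0.28) = 0.1 under Beta(0.45s, 0.55s). Normal approximation: (q−m)/√(m(1−m)/s) ≈ z_{0.1} = -1.28, so s ≈ 0.45·0.55·(-1.28)²/(0.28−0.45)² = 14.1.
At s = 14.1: P(θ<0.28) ≈ 0.094. Adjusting to match 0.1 gives s ≈ 13.41.
So α = 0.45·13.41 ≈ 6.03, β = 0.55·13.41 ≈ 7.38.

α ≈ 6.03, β ≈ 7.38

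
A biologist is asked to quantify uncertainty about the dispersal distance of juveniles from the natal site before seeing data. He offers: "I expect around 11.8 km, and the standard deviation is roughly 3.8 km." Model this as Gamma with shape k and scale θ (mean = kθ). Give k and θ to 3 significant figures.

For Gamma(k, scale θ): mean = kθ, variance = kθ², so CV = 1/√k.
CV = SD/mean = 3.8/11.8 = 0.322, hence k = 1/CV² = 9.64.
Then θ = mean/k = 11.8/9.64 = 1.22.

k ≈ 9.64, θ ≈ 1.22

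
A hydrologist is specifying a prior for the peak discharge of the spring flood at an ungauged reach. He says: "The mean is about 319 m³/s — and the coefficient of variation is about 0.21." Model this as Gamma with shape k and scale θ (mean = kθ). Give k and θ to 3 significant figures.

k ≈ 22.7, θ ≈ 14.1

For Gamma(k, scale θ): mean = kθ, variance = kθ², so CV = 1/√k.
CV = 0.21, hence k = 1/CV² = 22.7.
Then θ = mean/k = 319/22.7 = 14.1.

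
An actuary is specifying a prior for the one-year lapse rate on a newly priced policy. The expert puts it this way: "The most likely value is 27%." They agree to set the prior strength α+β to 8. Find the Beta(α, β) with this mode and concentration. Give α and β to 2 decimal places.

α = 2.62, β = 5.38

For α,β > 1 the Beta mode is (α−1)/(α+β−2). With α+β = 8, the mode is (α−1)/6.
Set (α−1)/6 = 0.27 → α = 1 + 0.27·6 = 2.62.
β = 8 − α = 5.38.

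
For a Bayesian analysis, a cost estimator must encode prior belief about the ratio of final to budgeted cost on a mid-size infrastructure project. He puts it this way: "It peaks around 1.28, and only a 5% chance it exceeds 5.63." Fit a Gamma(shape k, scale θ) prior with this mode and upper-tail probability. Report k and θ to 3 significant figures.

k ≈ 2.12, θ ≈ 1.14

Gamma(k,θ) with k>1 has mode (k−1)θ, so θ = 1.28/(k−1).
Need P(X < 5.63) = 0.95 with θ tied to k this way. Start at k = 2, θ = 1.28: P(X<5.63) ≈ 0.934.
Too low — raise k to concentrate. Iterating converges to k ≈ 2.12.
Then θ = 1.28/(2.12−1) ≈ 1.14.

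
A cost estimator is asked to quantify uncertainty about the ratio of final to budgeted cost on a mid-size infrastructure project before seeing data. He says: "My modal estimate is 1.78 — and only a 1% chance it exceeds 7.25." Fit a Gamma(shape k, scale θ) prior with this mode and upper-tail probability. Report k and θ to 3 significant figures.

Gamma(k,θ) with k>1 has mode (k−1)θ, so θ = 1.78/(k−1).
Need P(X < 7.25) = 0.99 with θ tied to k this way. Start at k = 2, θ = 1.78: P(X<7.25) ≈ 0.914.
Too low — raise k to concentrate. Iterating converges to k ≈ 3.11.
Then θ = 1.78/(3.11−1) ≈ 0.844.

k ≈ 3.11, θ ≈ 0.844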